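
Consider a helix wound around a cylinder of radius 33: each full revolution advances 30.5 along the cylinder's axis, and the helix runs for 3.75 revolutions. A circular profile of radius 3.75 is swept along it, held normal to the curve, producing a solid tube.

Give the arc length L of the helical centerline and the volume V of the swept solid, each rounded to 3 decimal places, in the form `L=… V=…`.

L=785.911 V=34720.498

2πR = 2π·33 = 207.345115
per-turn = √(207.345115² + 30.5²) = √(42991.9968 + 930.25) = √43922.2468 = 209.576351
L = 3.75 × 209.576351 = 785.911315
V = π·3.75² × L = 44.178647 × 785.911315 = 34720.498321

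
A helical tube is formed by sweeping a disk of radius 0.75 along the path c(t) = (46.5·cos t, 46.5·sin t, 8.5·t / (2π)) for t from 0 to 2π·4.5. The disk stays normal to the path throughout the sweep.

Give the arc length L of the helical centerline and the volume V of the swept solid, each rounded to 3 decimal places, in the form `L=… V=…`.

2πR = 2π·46.5 = 292.168117
per-turn = √(292.168117² + 8.5²) = √(85362.2085 + 72.25) = √85434.4585 = 292.291735
L = 4.5 × 292.291735 = 1315.312808
V = π·0.75² × L = 1.767146 × 1315.312808 = 2324.349594

L=1315.313 V=2324.350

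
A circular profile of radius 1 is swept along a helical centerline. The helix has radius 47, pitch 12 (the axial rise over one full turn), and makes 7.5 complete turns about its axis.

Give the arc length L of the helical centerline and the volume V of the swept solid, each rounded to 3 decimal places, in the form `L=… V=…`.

L=2216.651 V=6963.813

2πR = 2π·47 = 295.309709
per-turn = √(295.309709² + 12²) = √(87207.8245 + 144) = √87351.8245 = 295.553421
L = 7.5 × 295.553421 = 2216.650655
V = π·1² × L = 3.141593 × 2216.650655 = 6963.813414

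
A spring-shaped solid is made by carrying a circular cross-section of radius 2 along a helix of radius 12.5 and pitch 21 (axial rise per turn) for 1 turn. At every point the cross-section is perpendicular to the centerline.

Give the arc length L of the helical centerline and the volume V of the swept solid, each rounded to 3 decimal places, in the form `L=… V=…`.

L=81.299 V=1021.631

2πR = 2π·12.5 = 78.539816
per-turn = √(78.539816² + 21²) = √(6168.5028 + 441) = √6609.5028 = 81.298848
L = 1 × 81.298848 = 81.298848
V = π·2² × L = 12.566371 × 81.298848 = 1021.631459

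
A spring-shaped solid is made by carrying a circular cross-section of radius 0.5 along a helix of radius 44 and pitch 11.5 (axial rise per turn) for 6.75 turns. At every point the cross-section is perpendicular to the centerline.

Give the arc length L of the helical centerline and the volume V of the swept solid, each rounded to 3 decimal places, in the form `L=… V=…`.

2πR = 2π·44 = 276.460154
per-turn = √(276.460154² + 11.5²) = √(76430.2165 + 132.25) = √76562.4665 = 276.699235
L = 6.75 × 276.699235 = 1867.719834
V = π·0.5² × L = 0.785398 × 1867.719834 = 1466.903728

L=1867.720 V=1466.904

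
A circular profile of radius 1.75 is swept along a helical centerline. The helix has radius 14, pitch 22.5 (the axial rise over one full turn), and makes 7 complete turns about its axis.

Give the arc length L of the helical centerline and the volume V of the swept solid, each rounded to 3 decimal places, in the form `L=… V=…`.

L=635.576 V=6114.959

2πR = 2π·14 = 87.964594
per-turn = √(87.964594² + 22.5²) = √(7737.7699 + 506.25) = √8244.0199 = 90.796585
L = 7 × 90.796585 = 635.576095
V = π·1.75² × L = 9.621128 × 635.576095 = 6114.958648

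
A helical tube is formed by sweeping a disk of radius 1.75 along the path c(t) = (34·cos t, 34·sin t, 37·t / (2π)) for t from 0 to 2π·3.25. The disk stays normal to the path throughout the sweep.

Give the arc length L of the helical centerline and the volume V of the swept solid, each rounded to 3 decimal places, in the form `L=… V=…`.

2πR = 2π·34 = 213.628300
per-turn = √(213.628300² + 37²) = √(45637.0508 + 1369) = √47006.0508 = 216.808788
L = 3.25 × 216.808788 = 704.628562
V = π·1.75² × L = 9.621128 × 704.628562 = 6779.321241

L=704.629 V=6779.321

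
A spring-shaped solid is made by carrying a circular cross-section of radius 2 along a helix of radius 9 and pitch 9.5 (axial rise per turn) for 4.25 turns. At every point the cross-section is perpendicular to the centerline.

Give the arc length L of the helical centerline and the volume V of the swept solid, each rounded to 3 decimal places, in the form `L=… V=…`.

2πR = 2π·9 = 56.548668
per-turn = √(56.548668² + 9.5²) = √(3197.7518 + 90.25) = √3288.0018 = 57.341101
L = 4.25 × 57.341101 = 243.699678
V = π·2² × L = 12.566371 × 243.699678 = 3062.420470

L=243.700 V=3062.420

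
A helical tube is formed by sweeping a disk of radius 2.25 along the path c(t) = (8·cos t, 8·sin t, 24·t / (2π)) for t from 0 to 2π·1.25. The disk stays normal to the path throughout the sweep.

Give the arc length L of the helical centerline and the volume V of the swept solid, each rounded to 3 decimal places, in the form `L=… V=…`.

2πR = 2π·8 = 50.265482
per-turn = √(50.265482² + 24²) = √(2526.6187 + 576) = √3102.6187 = 55.701156
L = 1.25 × 55.701156 = 69.626444
V = π·2.25² × L = 15.904313 × 69.626444 = 1107.360752

L=69.626 V=1107.361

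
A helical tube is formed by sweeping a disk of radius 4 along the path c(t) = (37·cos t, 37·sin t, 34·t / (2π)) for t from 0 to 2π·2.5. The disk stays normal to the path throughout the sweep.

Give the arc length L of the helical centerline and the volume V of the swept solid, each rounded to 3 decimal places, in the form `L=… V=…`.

L=587.377 V=29524.808

2πR = 2π·37 = 232.477856
per-turn = √(232.477856² + 34²) = √(54045.9537 + 1156) = √55201.9537 = 234.950960
L = 2.5 × 234.950960 = 587.377401
V = π·4² × L = 50.265482 × 587.377401 = 29524.808421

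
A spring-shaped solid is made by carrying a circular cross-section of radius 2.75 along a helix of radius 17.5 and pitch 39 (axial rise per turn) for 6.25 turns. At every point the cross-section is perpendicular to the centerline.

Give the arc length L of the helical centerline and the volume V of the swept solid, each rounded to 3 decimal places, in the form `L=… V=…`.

2πR = 2π·17.5 = 109.955743
per-turn = √(109.955743² + 39²) = √(12090.2654 + 1521) = √13611.2654 = 116.667328
L = 6.25 × 116.667328 = 729.170799
V = π·2.75² × L = 23.758294 × 729.170799 = 17323.854546

L=729.171 V=17323.855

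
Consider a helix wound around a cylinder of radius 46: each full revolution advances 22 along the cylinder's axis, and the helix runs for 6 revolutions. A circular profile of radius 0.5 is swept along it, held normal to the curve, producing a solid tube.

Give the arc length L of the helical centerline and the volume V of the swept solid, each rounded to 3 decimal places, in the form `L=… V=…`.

L=1739.176 V=1365.945

2πR = 2π·46 = 289.026524
per-turn = √(289.026524² + 22²) = √(83536.3317 + 484) = √84020.3317 = 289.862608
L = 6 × 289.862608 = 1739.175649
V = π·0.5² × L = 0.785398 × 1739.175649 = 1365.945361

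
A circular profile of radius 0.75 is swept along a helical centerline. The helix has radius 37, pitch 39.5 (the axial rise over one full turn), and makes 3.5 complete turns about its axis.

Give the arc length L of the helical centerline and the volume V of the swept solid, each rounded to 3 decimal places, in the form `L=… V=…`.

2πR = 2π·37 = 232.477856
per-turn = √(232.477856² + 39.5²) = √(54045.9537 + 1560.25) = √55606.2037 = 235.809677
L = 3.5 × 235.809677 = 825.333869
V = π·0.75² × L = 1.767146 × 825.333869 = 1458.485336

L=825.334 V=1458.485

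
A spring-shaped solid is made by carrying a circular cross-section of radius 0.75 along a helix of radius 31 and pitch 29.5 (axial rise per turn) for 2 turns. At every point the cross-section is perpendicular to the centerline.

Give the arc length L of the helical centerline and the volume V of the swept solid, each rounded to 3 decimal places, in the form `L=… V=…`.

L=394.000 V=696.256

2πR = 2π·31 = 194.778745
per-turn = √(194.778745² + 29.5²) = √(37938.7593 + 870.25) = √38809.0093 = 197.000024
L = 2 × 197.000024 = 394.000047
V = π·0.75² × L = 1.767146 × 394.000047 = 696.255555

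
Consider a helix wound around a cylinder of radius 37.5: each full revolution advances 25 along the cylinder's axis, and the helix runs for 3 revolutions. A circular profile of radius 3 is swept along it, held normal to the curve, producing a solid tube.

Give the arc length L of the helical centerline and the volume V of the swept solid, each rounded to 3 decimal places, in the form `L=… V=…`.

L=710.826 V=20098.134

2πR = 2π·37.5 = 235.619449
per-turn = √(235.619449² + 25²) = √(55516.5248 + 625) = √56141.5248 = 236.942028
L = 3 × 236.942028 = 710.826085
V = π·3² × L = 28.274334 × 710.826085 = 20098.134053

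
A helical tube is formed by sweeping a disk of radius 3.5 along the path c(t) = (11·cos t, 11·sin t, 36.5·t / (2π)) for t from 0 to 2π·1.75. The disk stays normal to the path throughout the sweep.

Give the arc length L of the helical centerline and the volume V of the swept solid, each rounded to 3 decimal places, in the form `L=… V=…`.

2πR = 2π·11 = 69.115038
per-turn = √(69.115038² + 36.5²) = √(4776.8885 + 1332.25) = √6109.1385 = 78.160978
L = 1.75 × 78.160978 = 136.781712
V = π·3.5² × L = 38.484510 × 136.781712 = 5263.977166

L=136.782 V=5263.977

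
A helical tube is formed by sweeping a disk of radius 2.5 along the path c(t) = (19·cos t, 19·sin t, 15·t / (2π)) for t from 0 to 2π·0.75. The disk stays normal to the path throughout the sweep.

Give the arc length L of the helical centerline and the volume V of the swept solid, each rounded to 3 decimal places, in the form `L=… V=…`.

2πR = 2π·19 = 119.380521
per-turn = √(119.380521² + 15²) = √(14251.7088 + 225) = √14476.7088 = 120.319195
L = 0.75 × 120.319195 = 90.239396
V = π·2.5² × L = 19.634954 × 90.239396 = 1771.846406

L=90.239 V=1771.846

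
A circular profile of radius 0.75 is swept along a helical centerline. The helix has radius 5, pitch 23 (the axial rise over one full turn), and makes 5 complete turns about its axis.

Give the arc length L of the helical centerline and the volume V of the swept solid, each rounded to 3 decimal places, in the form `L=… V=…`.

2πR = 2π·5 = 31.415927
per-turn = √(31.415927² + 23²) = √(986.9604 + 529) = √1515.9604 = 38.935337
L = 5 × 38.935337 = 194.676683
V = π·0.75² × L = 1.767146 × 194.676683 = 344.022096

L=194.677 V=344.022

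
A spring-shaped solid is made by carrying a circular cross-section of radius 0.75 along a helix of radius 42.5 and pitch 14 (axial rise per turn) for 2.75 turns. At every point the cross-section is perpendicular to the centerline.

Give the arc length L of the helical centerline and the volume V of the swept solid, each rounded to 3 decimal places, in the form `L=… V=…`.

L=735.356 V=1299.481

2πR = 2π·42.5 = 267.035376
per-turn = √(267.035376² + 14²) = √(71307.8918 + 196) = √71503.8918 = 267.402116
L = 2.75 × 267.402116 = 735.355820
V = π·0.75² × L = 1.767146 × 735.355820 = 1299.480998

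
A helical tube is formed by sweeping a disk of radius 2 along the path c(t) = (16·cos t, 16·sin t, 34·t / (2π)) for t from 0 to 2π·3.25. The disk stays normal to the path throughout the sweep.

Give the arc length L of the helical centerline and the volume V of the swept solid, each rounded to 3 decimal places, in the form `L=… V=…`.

L=344.906 V=4334.212

2πR = 2π·16 = 100.530965
per-turn = √(100.530965² + 34²) = √(10106.4749 + 1156) = √11262.4749 = 106.124808
L = 3.25 × 106.124808 = 344.905627
V = π·2² × L = 12.566371 × 344.905627 = 4334.211930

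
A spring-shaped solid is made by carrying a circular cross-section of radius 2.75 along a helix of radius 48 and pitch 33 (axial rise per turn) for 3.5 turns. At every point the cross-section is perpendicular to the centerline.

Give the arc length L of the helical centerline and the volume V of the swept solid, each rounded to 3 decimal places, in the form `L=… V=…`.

2πR = 2π·48 = 301.592895
per-turn = √(301.592895² + 33²) = √(90958.2742 + 1089) = √92047.2742 = 303.392937
L = 3.5 × 303.392937 = 1061.875279
V = π·2.75² × L = 23.758294 × 1061.875279 = 25228.345543

L=1061.875 V=25228.346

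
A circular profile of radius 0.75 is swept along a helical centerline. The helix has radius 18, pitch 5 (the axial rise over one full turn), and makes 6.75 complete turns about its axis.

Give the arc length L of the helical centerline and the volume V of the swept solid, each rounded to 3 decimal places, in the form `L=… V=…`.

L=764.153 V=1350.369

2πR = 2π·18 = 113.097336
per-turn = √(113.097336² + 5²) = √(12791.0073 + 25) = √12816.0073 = 113.207806
L = 6.75 × 113.207806 = 764.152689
V = π·0.75² × L = 1.767146 × 764.152689 = 1350.369267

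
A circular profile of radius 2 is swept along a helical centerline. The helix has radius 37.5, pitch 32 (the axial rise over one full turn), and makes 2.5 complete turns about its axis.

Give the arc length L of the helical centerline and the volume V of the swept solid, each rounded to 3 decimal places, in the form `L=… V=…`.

L=594.456 V=7470.158

2πR = 2π·37.5 = 235.619449
per-turn = √(235.619449² + 32²) = √(55516.5248 + 1024) = √56540.5248 = 237.782516
L = 2.5 × 237.782516 = 594.456289
V = π·2² × L = 12.566371 × 594.456289 = 7470.158044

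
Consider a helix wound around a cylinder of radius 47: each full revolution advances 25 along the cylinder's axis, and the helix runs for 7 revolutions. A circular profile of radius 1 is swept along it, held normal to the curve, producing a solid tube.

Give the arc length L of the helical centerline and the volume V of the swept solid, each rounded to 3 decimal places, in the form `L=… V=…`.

L=2074.562 V=6517.429

2πR = 2π·47 = 295.309709
per-turn = √(295.309709² + 25²) = √(87207.8245 + 625) = √87832.8245 = 296.366031
L = 7 × 296.366031 = 2074.562219
V = π·1² × L = 3.141593 × 2074.562219 = 6517.429426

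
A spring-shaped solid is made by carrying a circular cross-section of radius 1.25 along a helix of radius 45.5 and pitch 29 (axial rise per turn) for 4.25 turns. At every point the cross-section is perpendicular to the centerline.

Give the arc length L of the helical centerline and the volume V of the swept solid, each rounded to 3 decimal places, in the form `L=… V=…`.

L=1221.246 V=5994.778

2πR = 2π·45.5 = 285.884931
per-turn = √(285.884931² + 29²) = √(81730.1940 + 841) = √82571.1940 = 287.352039
L = 4.25 × 287.352039 = 1221.246164
V = π·1.25² × L = 4.908739 × 1221.246164 = 5994.778088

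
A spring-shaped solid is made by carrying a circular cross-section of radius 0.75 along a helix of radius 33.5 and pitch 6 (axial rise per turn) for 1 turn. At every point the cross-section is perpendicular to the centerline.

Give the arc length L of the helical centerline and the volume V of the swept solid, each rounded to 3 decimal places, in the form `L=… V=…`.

L=210.572 V=372.112

2πR = 2π·33.5 = 210.486708
per-turn = √(210.486708² + 6²) = √(44304.6542 + 36) = √44340.6542 = 210.572207
L = 1 × 210.572207 = 210.572207
V = π·0.75² × L = 1.767146 × 210.572207 = 372.111805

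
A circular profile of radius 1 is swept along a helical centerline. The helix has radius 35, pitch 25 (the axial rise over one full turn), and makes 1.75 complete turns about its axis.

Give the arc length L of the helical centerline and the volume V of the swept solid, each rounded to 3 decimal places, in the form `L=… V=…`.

2πR = 2π·35 = 219.911486
per-turn = √(219.911486² + 25²) = √(48361.0616 + 625) = √48986.0616 = 221.327950
L = 1.75 × 221.327950 = 387.323913
V = π·1² × L = 3.141593 × 387.323913 = 1216.813959

L=387.324 V=1216.814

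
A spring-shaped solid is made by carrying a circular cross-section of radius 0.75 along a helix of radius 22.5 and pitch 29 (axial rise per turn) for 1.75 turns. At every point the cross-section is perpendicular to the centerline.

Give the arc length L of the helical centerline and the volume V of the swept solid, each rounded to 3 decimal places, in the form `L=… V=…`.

2πR = 2π·22.5 = 141.371669
per-turn = √(141.371669² + 29²) = √(19985.9489 + 841) = √20826.9489 = 144.315449
L = 1.75 × 144.315449 = 252.552036
V = π·0.75² × L = 1.767146 × 252.552036 = 446.296287

L=252.552 V=446.296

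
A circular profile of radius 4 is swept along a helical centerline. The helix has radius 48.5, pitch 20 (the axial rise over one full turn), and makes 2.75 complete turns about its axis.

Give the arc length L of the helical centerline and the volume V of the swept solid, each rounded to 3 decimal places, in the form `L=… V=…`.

L=839.823 V=42214.096

2πR = 2π·48.5 = 304.734487
per-turn = √(304.734487² + 20²) = √(92863.1078 + 400) = √93263.1078 = 305.390091
L = 2.75 × 305.390091 = 839.822751
V = π·4² × L = 50.265482 × 839.822751 = 42214.095749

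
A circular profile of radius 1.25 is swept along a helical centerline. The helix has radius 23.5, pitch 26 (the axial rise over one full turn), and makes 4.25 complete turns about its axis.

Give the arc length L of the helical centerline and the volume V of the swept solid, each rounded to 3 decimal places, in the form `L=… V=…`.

L=637.188 V=3127.787

2πR = 2π·23.5 = 147.654855
per-turn = √(147.654855² + 26²) = √(21801.9561 + 676) = √22477.9561 = 149.926502
L = 4.25 × 149.926502 = 637.187635
V = π·1.25² × L = 4.908739 × 637.187635 = 3127.787490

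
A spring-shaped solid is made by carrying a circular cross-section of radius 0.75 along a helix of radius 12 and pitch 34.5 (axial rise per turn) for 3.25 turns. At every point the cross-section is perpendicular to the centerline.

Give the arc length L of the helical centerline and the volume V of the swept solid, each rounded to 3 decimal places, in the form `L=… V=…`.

2πR = 2π·12 = 75.398224
per-turn = √(75.398224² + 34.5²) = √(5684.8921 + 1190.25) = √6875.1421 = 82.916477
L = 3.25 × 82.916477 = 269.478550
V = π·0.75² × L = 1.767146 × 269.478550 = 476.207906

L=269.479 V=476.208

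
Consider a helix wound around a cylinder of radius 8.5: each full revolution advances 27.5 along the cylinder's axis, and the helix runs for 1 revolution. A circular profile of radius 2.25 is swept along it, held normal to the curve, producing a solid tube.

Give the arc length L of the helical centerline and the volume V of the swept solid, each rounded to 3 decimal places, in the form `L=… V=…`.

2πR = 2π·8.5 = 53.407075
per-turn = √(53.407075² + 27.5²) = √(2852.3157 + 756.25) = √3608.5657 = 60.071338
L = 1 × 60.071338 = 60.071338
V = π·2.25² × L = 15.904313 × 60.071338 = 955.393353

L=60.071 V=955.393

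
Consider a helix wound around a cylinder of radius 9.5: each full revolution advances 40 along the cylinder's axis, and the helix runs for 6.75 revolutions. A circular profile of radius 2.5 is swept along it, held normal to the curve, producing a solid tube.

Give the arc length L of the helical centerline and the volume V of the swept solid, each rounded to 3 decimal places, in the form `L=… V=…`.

2πR = 2π·9.5 = 59.690260
per-turn = √(59.690260² + 40²) = √(3562.9272 + 1600) = √5162.9272 = 71.853512
L = 6.75 × 71.853512 = 485.011206
V = π·2.5² × L = 19.634954 × 485.011206 = 9523.172762

L=485.011 V=9523.173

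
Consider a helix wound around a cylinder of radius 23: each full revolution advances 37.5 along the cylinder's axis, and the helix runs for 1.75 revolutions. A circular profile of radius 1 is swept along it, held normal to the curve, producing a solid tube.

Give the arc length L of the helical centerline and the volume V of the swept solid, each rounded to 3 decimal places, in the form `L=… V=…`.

L=261.274 V=820.817

2πR = 2π·23 = 144.513262
per-turn = √(144.513262² + 37.5²) = √(20884.0829 + 1406.25) = √22290.3329 = 149.299474
L = 1.75 × 149.299474 = 261.274079
V = π·1² × L = 3.141593 × 261.274079 = 820.816728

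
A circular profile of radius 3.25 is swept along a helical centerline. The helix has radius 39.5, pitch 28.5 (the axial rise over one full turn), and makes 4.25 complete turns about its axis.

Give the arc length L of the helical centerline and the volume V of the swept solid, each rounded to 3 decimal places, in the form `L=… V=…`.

L=1061.722 V=35231.183

2πR = 2π·39.5 = 248.185820
per-turn = √(248.185820² + 28.5²) = √(61596.2011 + 812.25) = √62408.4511 = 249.816835
L = 4.25 × 249.816835 = 1061.721549
V = π·3.25² × L = 33.183072 × 1061.721549 = 35231.183030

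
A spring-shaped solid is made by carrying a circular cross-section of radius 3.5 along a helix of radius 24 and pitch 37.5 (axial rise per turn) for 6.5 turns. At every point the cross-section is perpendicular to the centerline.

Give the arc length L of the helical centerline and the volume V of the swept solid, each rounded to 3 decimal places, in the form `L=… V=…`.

L=1010.030 V=38870.514

2πR = 2π·24 = 150.796447
per-turn = √(150.796447² + 37.5²) = √(22739.5685 + 1406.25) = √24145.8185 = 155.389248
L = 6.5 × 155.389248 = 1010.030115
V = π·3.5² × L = 38.484510 × 1010.030115 = 38870.514070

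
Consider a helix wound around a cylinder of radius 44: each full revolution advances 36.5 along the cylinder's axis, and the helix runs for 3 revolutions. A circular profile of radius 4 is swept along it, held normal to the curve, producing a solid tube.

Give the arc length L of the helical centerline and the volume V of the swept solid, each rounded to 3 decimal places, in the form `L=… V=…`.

L=836.578 V=42050.980

2πR = 2π·44 = 276.460154
per-turn = √(276.460154² + 36.5²) = √(76430.2165 + 1332.25) = √77762.4665 = 278.859223
L = 3 × 278.859223 = 836.577670
V = π·4² × L = 50.265482 × 836.577670 = 42050.980208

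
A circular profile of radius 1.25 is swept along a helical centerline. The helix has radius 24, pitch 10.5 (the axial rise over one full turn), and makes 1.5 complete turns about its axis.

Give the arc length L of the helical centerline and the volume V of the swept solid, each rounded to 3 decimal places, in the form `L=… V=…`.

L=226.742 V=1113.019

2πR = 2π·24 = 150.796447
per-turn = √(150.796447² + 10.5²) = √(22739.5685 + 110.25) = √22849.8185 = 151.161564
L = 1.5 × 151.161564 = 226.742347
V = π·1.25² × L = 4.908739 × 226.742347 = 1113.018891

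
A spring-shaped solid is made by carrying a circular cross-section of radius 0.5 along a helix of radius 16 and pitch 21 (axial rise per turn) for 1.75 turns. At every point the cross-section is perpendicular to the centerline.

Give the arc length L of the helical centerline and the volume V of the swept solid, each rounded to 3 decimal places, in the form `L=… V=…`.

2πR = 2π·16 = 100.530965
per-turn = √(100.530965² + 21²) = √(10106.4749 + 441) = √10547.4749 = 102.700900
L = 1.75 × 102.700900 = 179.726575
V = π·0.5² × L = 0.785398 × 179.726575 = 141.156922

L=179.727 V=141.157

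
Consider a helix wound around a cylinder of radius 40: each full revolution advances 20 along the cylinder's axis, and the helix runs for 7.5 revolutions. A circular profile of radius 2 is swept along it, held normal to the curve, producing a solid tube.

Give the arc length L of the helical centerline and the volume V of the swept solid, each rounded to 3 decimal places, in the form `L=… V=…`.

2πR = 2π·40 = 251.327412
per-turn = √(251.327412² + 20²) = √(63165.4682 + 400) = √63565.4682 = 252.121931
L = 7.5 × 252.121931 = 1890.914484
V = π·2² × L = 12.566371 × 1890.914484 = 23761.932201

L=1890.914 V=23761.932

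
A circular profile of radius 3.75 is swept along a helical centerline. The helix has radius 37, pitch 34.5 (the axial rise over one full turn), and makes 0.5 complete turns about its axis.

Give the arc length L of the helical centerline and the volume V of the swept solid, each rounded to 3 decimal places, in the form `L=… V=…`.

L=117.512 V=5191.518

2πR = 2π·37 = 232.477856
per-turn = √(232.477856² + 34.5²) = √(54045.9537 + 1190.25) = √55236.2037 = 235.023836
L = 0.5 × 235.023836 = 117.511918
V = π·3.75² × L = 44.178647 × 117.511918 = 5191.517517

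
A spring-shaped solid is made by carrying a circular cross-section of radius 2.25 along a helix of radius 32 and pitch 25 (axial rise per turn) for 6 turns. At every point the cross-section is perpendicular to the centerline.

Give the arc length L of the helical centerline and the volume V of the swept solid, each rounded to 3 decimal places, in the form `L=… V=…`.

2πR = 2π·32 = 201.061930
per-turn = √(201.061930² + 25²) = √(40425.8996 + 625) = √41050.8996 = 202.610216
L = 6 × 202.610216 = 1215.661296
V = π·2.25² × L = 15.904313 × 1215.661296 = 19334.257521

L=1215.661 V=19334.258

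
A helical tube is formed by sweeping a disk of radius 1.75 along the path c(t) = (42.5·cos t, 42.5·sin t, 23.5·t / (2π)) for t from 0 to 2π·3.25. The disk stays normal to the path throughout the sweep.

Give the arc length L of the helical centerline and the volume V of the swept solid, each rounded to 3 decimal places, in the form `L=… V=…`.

2πR = 2π·42.5 = 267.035376
per-turn = √(267.035376² + 23.5²) = √(71307.8918 + 552.25) = √71860.1418 = 268.067420
L = 3.25 × 268.067420 = 871.219116
V = π·1.75² × L = 9.621128 × 871.219116 = 8382.110195

L=871.219 V=8382.110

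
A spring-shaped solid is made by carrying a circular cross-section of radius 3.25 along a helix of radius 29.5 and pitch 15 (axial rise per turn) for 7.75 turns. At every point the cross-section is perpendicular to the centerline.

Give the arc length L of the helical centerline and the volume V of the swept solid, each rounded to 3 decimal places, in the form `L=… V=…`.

L=1441.189 V=47823.092

2πR = 2π·29.5 = 185.353967
per-turn = √(185.353967² + 15²) = √(34356.0929 + 225) = √34581.0929 = 185.959923
L = 7.75 × 185.959923 = 1441.189402
V = π·3.25² × L = 33.183072 × 1441.189402 = 47823.092286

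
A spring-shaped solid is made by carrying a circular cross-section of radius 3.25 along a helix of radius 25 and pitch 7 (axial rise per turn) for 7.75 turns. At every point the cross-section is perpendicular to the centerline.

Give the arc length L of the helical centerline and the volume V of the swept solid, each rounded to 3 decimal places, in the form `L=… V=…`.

L=1218.575 V=40436.074

2πR = 2π·25 = 157.079633
per-turn = √(157.079633² + 7²) = √(24674.0110 + 49) = √24723.0110 = 157.235527
L = 7.75 × 157.235527 = 1218.575336
V = π·3.25² × L = 33.183072 × 1218.575336 = 40436.073588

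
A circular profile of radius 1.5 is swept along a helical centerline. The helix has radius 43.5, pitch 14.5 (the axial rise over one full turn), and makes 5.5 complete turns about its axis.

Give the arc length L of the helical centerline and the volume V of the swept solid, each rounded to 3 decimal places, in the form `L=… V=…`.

L=1505.366 V=10640.805

2πR = 2π·43.5 = 273.318561
per-turn = √(273.318561² + 14.5²) = √(74703.0357 + 210.25) = √74913.2857 = 273.702915
L = 5.5 × 273.702915 = 1505.366033
V = π·1.5² × L = 7.068583 × 1505.366033 = 10640.805457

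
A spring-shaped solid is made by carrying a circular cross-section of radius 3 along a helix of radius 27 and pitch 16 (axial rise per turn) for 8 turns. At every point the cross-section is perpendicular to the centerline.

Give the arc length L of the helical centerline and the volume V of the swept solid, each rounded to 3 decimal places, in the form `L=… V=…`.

L=1363.191 V=38543.311

2πR = 2π·27 = 169.646003
per-turn = √(169.646003² + 16²) = √(28779.7664 + 256) = √29035.7664 = 170.398845
L = 8 × 170.398845 = 1363.190761
V = π·3² × L = 28.274334 × 1363.190761 = 38543.310731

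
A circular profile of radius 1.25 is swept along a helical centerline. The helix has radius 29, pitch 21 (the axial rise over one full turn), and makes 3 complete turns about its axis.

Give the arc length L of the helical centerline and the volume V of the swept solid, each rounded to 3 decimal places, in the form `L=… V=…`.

2πR = 2π·29 = 182.212374
per-turn = √(182.212374² + 21²) = √(33201.3492 + 441) = √33642.3492 = 183.418508
L = 3 × 183.418508 = 550.255525
V = π·1.25² × L = 4.908739 × 550.255525 = 2701.060492

L=550.256 V=2701.060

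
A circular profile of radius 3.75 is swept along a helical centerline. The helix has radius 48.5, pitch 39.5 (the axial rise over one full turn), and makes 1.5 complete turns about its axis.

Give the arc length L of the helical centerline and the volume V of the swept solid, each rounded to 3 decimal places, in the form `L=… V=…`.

L=460.926 V=20363.076

2πR = 2π·48.5 = 304.734487
per-turn = √(304.734487² + 39.5²) = √(92863.1078 + 1560.25) = √94423.3578 = 307.283839
L = 1.5 × 307.283839 = 460.925759
V = π·3.75² × L = 44.178647 × 460.925759 = 20363.076246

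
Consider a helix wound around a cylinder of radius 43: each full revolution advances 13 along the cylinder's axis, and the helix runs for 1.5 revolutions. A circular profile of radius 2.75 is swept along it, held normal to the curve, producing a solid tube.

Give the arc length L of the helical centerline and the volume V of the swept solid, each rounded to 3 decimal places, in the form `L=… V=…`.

L=405.734 V=9639.555

2πR = 2π·43 = 270.176968
per-turn = √(270.176968² + 13²) = √(72995.5942 + 169) = √73164.5942 = 270.489545
L = 1.5 × 270.489545 = 405.734318
V = π·2.75² × L = 23.758294 × 405.734318 = 9639.555394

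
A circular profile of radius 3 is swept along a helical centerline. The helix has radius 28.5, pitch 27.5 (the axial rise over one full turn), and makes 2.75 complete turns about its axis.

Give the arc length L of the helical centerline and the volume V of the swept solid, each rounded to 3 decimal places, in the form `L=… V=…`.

L=498.218 V=14086.773

2πR = 2π·28.5 = 179.070781
per-turn = √(179.070781² + 27.5²) = √(32066.3447 + 756.25) = √32822.5947 = 181.170071
L = 2.75 × 181.170071 = 498.217696
V = π·3² × L = 28.274334 × 498.217696 = 14086.773477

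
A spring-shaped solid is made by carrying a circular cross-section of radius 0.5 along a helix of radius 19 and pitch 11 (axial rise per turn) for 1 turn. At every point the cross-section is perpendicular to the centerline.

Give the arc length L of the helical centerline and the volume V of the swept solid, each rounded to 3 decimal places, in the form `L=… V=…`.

L=119.886 V=94.158

2πR = 2π·19 = 119.380521
per-turn = √(119.380521² + 11²) = √(14251.7088 + 121) = √14372.7088 = 119.886233
L = 1 × 119.886233 = 119.886233
V = π·0.5² × L = 0.785398 × 119.886233 = 94.158427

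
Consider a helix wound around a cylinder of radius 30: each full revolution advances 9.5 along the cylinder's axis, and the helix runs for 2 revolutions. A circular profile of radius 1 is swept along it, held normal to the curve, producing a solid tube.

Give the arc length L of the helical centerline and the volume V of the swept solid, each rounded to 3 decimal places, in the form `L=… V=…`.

2πR = 2π·30 = 188.495559
per-turn = √(188.495559² + 9.5²) = √(35530.5758 + 90.25) = √35620.8258 = 188.734803
L = 2 × 188.734803 = 377.469606
V = π·1² × L = 3.141593 × 377.469606 = 1185.855741

L=377.470 V=1185.856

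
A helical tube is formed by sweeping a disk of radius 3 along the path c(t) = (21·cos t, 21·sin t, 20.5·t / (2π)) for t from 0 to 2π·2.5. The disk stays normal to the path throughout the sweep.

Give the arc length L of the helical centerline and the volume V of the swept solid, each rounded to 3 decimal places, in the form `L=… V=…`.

2πR = 2π·21 = 131.946891
per-turn = √(131.946891² + 20.5²) = √(17409.9822 + 420.25) = √17830.2322 = 133.529892
L = 2.5 × 133.529892 = 333.824731
V = π·3² × L = 28.274334 × 333.824731 = 9438.671902

L=333.825 V=9438.672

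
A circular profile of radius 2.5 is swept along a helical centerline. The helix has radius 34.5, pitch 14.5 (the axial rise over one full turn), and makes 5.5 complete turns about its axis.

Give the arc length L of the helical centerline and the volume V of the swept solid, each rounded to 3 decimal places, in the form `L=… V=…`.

2πR = 2π·34.5 = 216.769893
per-turn = √(216.769893² + 14.5²) = √(46989.1866 + 210.25) = √47199.4366 = 217.254313
L = 5.5 × 217.254313 = 1194.898722
V = π·2.5² × L = 19.634954 × 1194.898722 = 23461.781542

L=1194.899 V=23461.782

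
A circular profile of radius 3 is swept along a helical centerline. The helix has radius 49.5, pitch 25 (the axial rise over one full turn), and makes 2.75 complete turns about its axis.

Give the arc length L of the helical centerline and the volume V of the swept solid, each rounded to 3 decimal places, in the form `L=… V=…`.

L=858.057 V=24260.997

2πR = 2π·49.5 = 311.017673
per-turn = √(311.017673² + 25²) = √(96731.9927 + 625) = √97356.9927 = 312.020821
L = 2.75 × 312.020821 = 858.057258
V = π·3² × L = 28.274334 × 858.057258 = 24260.997395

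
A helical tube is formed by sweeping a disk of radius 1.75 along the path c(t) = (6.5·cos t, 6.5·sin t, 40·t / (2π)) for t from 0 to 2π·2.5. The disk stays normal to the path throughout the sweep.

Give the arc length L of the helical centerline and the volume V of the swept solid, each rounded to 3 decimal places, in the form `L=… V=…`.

L=142.915 V=1375.006

2πR = 2π·6.5 = 40.840704
per-turn = √(40.840704² + 40²) = √(1667.9631 + 1600) = √3267.9631 = 57.166101
L = 2.5 × 57.166101 = 142.915253
V = π·1.75² × L = 9.621128 × 142.915253 = 1375.005875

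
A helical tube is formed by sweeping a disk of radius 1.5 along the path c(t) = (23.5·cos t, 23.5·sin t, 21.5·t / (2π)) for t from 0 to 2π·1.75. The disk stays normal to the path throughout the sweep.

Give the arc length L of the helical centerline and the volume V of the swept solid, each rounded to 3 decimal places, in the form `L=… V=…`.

L=261.121 V=1845.755

2πR = 2π·23.5 = 147.654855
per-turn = √(147.654855² + 21.5²) = √(21801.9561 + 462.25) = √22264.2061 = 149.211950
L = 1.75 × 149.211950 = 261.120913
V = π·1.5² × L = 7.068583 × 261.120913 = 1845.754970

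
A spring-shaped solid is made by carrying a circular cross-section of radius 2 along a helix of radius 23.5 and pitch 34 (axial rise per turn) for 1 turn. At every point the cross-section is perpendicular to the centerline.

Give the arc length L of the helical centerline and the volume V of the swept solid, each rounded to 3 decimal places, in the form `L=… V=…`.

L=151.519 V=1904.042

2πR = 2π·23.5 = 147.654855
per-turn = √(147.654855² + 34²) = √(21801.9561 + 1156) = √22957.9561 = 151.518831
L = 1 × 151.518831 = 151.518831
V = π·2² × L = 12.566371 × 151.518831 = 1904.041784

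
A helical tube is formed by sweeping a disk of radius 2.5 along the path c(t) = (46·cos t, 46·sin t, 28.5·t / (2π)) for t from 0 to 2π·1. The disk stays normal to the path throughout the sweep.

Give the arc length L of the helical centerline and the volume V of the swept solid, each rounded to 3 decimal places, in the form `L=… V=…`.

2πR = 2π·46 = 289.026524
per-turn = √(289.026524² + 28.5²) = √(83536.3317 + 812.25) = √84348.5817 = 290.428273
L = 1 × 290.428273 = 290.428273
V = π·2.5² × L = 19.634954 × 290.428273 = 5702.545802

L=290.428 V=5702.546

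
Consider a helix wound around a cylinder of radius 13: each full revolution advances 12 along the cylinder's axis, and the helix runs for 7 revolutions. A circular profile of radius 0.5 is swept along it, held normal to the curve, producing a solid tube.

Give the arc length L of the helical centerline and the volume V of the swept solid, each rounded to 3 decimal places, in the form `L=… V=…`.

2πR = 2π·13 = 81.681409
per-turn = √(81.681409² + 12²) = √(6671.8526 + 144) = √6815.8526 = 82.558177
L = 7 × 82.558177 = 577.907238
V = π·0.5² × L = 0.785398 × 577.907238 = 453.887284

L=577.907 V=453.887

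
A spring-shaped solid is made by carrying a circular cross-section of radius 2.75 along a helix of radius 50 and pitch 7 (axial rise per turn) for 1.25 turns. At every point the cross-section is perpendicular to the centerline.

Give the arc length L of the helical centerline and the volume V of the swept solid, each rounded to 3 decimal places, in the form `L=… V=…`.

L=392.797 V=9332.176

2πR = 2π·50 = 314.159265
per-turn = √(314.159265² + 7²) = √(98696.0440 + 49) = √98745.0440 = 314.237242
L = 1.25 × 314.237242 = 392.796552
V = π·2.75² × L = 23.758294 × 392.796552 = 9332.176139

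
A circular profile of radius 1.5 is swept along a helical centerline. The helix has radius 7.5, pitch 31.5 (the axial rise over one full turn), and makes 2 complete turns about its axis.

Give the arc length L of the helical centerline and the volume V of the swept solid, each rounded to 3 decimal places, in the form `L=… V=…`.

2πR = 2π·7.5 = 47.123890
per-turn = √(47.123890² + 31.5²) = √(2220.6610 + 992.25) = √3212.9110 = 56.682546
L = 2 × 56.682546 = 113.365091
V = π·1.5² × L = 7.068583 × 113.365091 = 801.330612

L=113.365 V=801.331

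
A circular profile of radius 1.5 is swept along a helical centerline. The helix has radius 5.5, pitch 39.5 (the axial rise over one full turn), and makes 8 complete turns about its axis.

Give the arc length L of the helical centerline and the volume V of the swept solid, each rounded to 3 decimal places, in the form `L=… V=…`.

L=419.865 V=2967.847

2πR = 2π·5.5 = 34.557519
per-turn = √(34.557519² + 39.5²) = √(1194.2221 + 1560.25) = √2754.4721 = 52.483065
L = 8 × 52.483065 = 419.864522
V = π·1.5² × L = 7.068583 × 419.864522 = 2967.847417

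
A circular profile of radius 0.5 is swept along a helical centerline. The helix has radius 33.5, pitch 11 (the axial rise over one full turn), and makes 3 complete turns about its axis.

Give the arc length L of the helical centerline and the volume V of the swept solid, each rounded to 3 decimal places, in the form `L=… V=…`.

L=632.322 V=496.624

2πR = 2π·33.5 = 210.486708
per-turn = √(210.486708² + 11²) = √(44304.6542 + 121) = √44425.6542 = 210.773941
L = 3 × 210.773941 = 632.321823
V = π·0.5² × L = 0.785398 × 632.321823 = 496.624398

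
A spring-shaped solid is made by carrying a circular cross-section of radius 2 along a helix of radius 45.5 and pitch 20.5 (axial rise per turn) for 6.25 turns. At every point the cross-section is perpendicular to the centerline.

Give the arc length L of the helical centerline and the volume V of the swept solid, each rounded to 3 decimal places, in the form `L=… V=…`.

L=1791.369 V=22511.003

2πR = 2π·45.5 = 285.884931
per-turn = √(285.884931² + 20.5²) = √(81730.1940 + 420.25) = √82150.4440 = 286.618988
L = 6.25 × 286.618988 = 1791.368672
V = π·2² × L = 12.566371 × 1791.368672 = 22511.002645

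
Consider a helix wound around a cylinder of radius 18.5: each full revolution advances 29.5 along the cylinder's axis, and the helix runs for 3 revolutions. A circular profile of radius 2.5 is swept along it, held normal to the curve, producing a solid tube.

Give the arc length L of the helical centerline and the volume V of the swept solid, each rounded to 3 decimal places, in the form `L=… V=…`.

L=359.772 V=7064.100

2πR = 2π·18.5 = 116.238928
per-turn = √(116.238928² + 29.5²) = √(13511.4884 + 870.25) = √14381.7384 = 119.923886
L = 3 × 119.923886 = 359.771658
V = π·2.5² × L = 19.634954 × 359.771658 = 7064.099984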